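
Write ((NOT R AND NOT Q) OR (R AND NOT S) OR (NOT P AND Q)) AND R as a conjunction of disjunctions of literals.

((NOT R AND NOT Q) OR (R AND NOT S) OR (NOT P AND Q)) AND R
≡ (NOT R OR R OR NOT P) AND (NOT R OR R OR Q) AND (NOT R OR NOT S OR NOT P) AND (NOT R OR NOT S OR Q) AND (NOT Q OR R OR NOT P) AND (NOT Q OR R OR Q) AND (NOT Q OR NOT S OR NOT P) AND (NOT Q OR NOT S OR Q) AND R   (distribute OR over AND)
≡ (NOT R OR NOT S OR NOT P) AND (NOT R OR NOT S OR Q) AND (NOT Q OR NOT S OR NOT P) AND R   (simplify)

(NOT R OR NOT S OR NOT P) AND (NOT R OR NOT S OR Q) AND (NOT Q OR NOT S OR NOT P) AND R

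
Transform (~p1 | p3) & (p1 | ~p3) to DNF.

(~p1 & ~p3) | (p3 & p1)

(~p1 | p3) & (p1 | ~p3)
⇔ (~p1 & p1) | (~p1 & ~p3) | (p3 & p1) | (p3 & ~p3)   (distribute & over |)
⇔ (~p1 & ~p3) | (p3 & p1)   (simplify)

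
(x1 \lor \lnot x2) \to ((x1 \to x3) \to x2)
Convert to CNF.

(x1 \lor \lnot x2) \to ((x1 \to x3) \to x2)
≡ \lnot (x1 \lor \lnot x2) \lor ((x1 \to x3) \to x2)   — eliminate \to
≡ \lnot (x1 \lor \lnot x2) \lor \lnot (x1 \to x3) \lor x2   — eliminate \to
≡ \lnot (x1 \lor \lnot x2) \lor \lnot (\lnot x1 \lor x3) \lor x2   — eliminate \to
≡ (\lnot x1 \land \lnot \lnot x2) \lor \lnot (\lnot x1 \lor x3) \lor x2   — De Morgan
≡ (\lnot x1 \land x2) \lor \lnot (\lnot x1 \lor x3) \lor x2   — double negation
≡ (\lnot x1 \land x2) \lor (\lnot \lnot x1 \land \lnot x3) \lor x2   — De Morgan
≡ (\lnot x1 \land x2) \lor (x1 \land \lnot x3) \lor x2   — double negation
≡ (\lnot x1 \lor x1 \lor x2) \land (\lnot x1 \lor \lnot x3 \lor x2) \land (x2 \lor x1 \lor x2) \land (x2 \lor \lnot x3 \lor x2)   — distribute \lor over \land
≡ (x2 \lor x1) \land (x2 \lor \lnot x3)   — simplify

(x2 \lor x1) \land (x2 \lor \lnot x3)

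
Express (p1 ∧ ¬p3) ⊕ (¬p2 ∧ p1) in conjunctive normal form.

(p1 ∧ ¬p3) ⊕ (¬p2 ∧ p1)
≡ ((p1 ∧ ¬p3) ∨ (¬p2 ∧ p1)) ∧ ¬(p1 ∧ ¬p3 ∧ ¬p2 ∧ p1)   — expand ⊕
≡ ((p1 ∧ ¬p3) ∨ (¬p2 ∧ p1)) ∧ (¬p1 ∨ ¬¬p3 ∨ ¬¬p2 ∨ ¬p1)   — De Morgan
≡ ((p1 ∧ ¬p3) ∨ (¬p2 ∧ p1)) ∧ (¬p1 ∨ p3 ∨ ¬¬p2 ∨ ¬p1)   — double negation
≡ ((p1 ∧ ¬p3) ∨ (¬p2 ∧ p1)) ∧ (¬p1 ∨ p3 ∨ p2 ∨ ¬p1)   — double negation
≡ (p1 ∨ ¬p2) ∧ (p1 ∨ p1) ∧ (¬p3 ∨ ¬p2) ∧ (¬p3 ∨ p1) ∧ (¬p1 ∨ p3 ∨ p2 ∨ ¬p1)   — distribute ∨ over ∧
≡ p1 ∧ (¬p3 ∨ ¬p2) ∧ (¬p1 ∨ p3 ∨ p2)   — simplify

p1 ∧ (¬p3 ∨ ¬p2) ∧ (¬p1 ∨ p3 ∨ p2)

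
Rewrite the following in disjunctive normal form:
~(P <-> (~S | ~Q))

(P & S & Q) | (~S & ~P) | (~Q & ~P)

~(P <-> (~S | ~Q))
⇔ ~((P -> (~S | ~Q)) & ((~S | ~Q) -> P))
⇔ ~((~P | ~S | ~Q) & ((~S | ~Q) -> P))
⇔ ~((~P | ~S | ~Q) & (~(~S | ~Q) | P))
⇔ ~(~P | ~S | ~Q) | ~(~(~S | ~Q) | P)
⇔ (~~P & ~~S & ~~Q) | ~(~(~S | ~Q) | P)
⇔ (P & ~~S & ~~Q) | ~(~(~S | ~Q) | P)
⇔ (P & S & ~~Q) | ~(~(~S | ~Q) | P)
⇔ (P & S & Q) | ~(~(~S | ~Q) | P)
⇔ (P & S & Q) | (~~(~S | ~Q) & ~P)
⇔ (P & S & Q) | ((~S | ~Q) & ~P)
⇔ (P & S & Q) | (~S & ~P) | (~Q & ~P)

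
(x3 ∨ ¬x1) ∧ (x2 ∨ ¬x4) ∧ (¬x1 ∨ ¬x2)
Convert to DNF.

(x3 ∧ ¬x4 ∧ ¬x2) ∨ (¬x1 ∧ x2) ∨ (¬x1 ∧ ¬x4)

(x3 ∨ ¬x1) ∧ (x2 ∨ ¬x4) ∧ (¬x1 ∨ ¬x2)
≡ (x3 ∧ x2 ∧ ¬x1) ∨ (x3 ∧ x2 ∧ ¬x2) ∨ (x3 ∧ ¬x4 ∧ ¬x1) ∨ (x3 ∧ ¬x4 ∧ ¬x2) ∨ (¬x1 ∧ x2 ∧ ¬x1) ∨ (¬x1 ∧ x2 ∧ ¬x2) ∨ (¬x1 ∧ ¬x4 ∧ ¬x1) ∨ (¬x1 ∧ ¬x4 ∧ ¬x2)   (distribute ∧ over ∨)
≡ (x3 ∧ ¬x4 ∧ ¬x2) ∨ (¬x1 ∧ x2) ∨ (¬x1 ∧ ¬x4)   (simplify)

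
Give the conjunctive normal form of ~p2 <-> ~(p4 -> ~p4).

~p2 <-> ~(p4 -> ~p4)
≡ (~p2 -> ~(p4 -> ~p4)) & (~(p4 -> ~p4) -> ~p2)
≡ (~~p2 | ~(p4 -> ~p4)) & (~(p4 -> ~p4) -> ~p2)
≡ (~~p2 | ~(~p4 | ~p4)) & (~(p4 -> ~p4) -> ~p2)
≡ (~~p2 | ~(~p4 | ~p4)) & (~~(p4 -> ~p4) | ~p2)
≡ (~~p2 | ~(~p4 | ~p4)) & (~~(~p4 | ~p4) | ~p2)
≡ (p2 | ~(~p4 | ~p4)) & (~~(~p4 | ~p4) | ~p2)
≡ (p2 | (~~p4 & ~~p4)) & (~~(~p4 | ~p4) | ~p2)
≡ (p2 | (p4 & ~~p4)) & (~~(~p4 | ~p4) | ~p2)
≡ (p2 | (p4 & p4)) & (~~(~p4 | ~p4) | ~p2)
≡ (p2 | (p4 & p4)) & (~p4 | ~p4 | ~p2)
≡ (p2 | p4) & (p2 | p4) & (~p4 | ~p4 | ~p2)
≡ (p2 | p4) & (~p4 | ~p2)

(p2 | p4) & (~p4 | ~p2)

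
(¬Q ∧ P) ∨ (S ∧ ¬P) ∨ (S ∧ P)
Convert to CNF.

(¬Q ∨ S) ∧ (P ∨ S)

(¬Q ∧ P) ∨ (S ∧ ¬P) ∨ (S ∧ P)
≡ (¬Q ∨ S ∨ S) ∧ (¬Q ∨ S ∨ P) ∧ (¬Q ∨ ¬P ∨ S) ∧ (¬Q ∨ ¬P ∨ P) ∧ (P ∨ S ∨ S) ∧ (P ∨ S ∨ P) ∧ (P ∨ ¬P ∨ S) ∧ (P ∨ ¬P ∨ P)   [distribute ∨ over ∧]
≡ (¬Q ∨ S) ∧ (P ∨ S)   [simplify]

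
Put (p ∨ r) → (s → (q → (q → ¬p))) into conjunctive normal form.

¬p ∨ ¬s ∨ ¬q

(p ∨ r) → (s → (q → (q → ¬p)))
⇔ ¬(p ∨ r) ∨ (s → (q → (q → ¬p)))   [eliminate →]
⇔ ¬(p ∨ r) ∨ ¬s ∨ (q → (q → ¬p))   [eliminate →]
⇔ ¬(p ∨ r) ∨ ¬s ∨ ¬q ∨ (q → ¬p)   [eliminate →]
⇔ ¬(p ∨ r) ∨ ¬s ∨ ¬q ∨ ¬q ∨ ¬p   [eliminate →]
⇔ (¬p ∧ ¬r) ∨ ¬s ∨ ¬q ∨ ¬q ∨ ¬p   [De Morgan]
⇔ (¬p ∨ ¬s ∨ ¬q ∨ ¬q ∨ ¬p) ∧ (¬r ∨ ¬s ∨ ¬q ∨ ¬q ∨ ¬p)   [distribute ∨ over ∧]
⇔ ¬p ∨ ¬s ∨ ¬q   [simplify]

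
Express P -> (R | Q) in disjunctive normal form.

P -> (R | Q)
= ~P | R | Q   [eliminate ->]

~P | R | Q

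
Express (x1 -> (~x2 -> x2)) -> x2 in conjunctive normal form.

x1 | x2

(x1 -> (~x2 -> x2)) -> x2
⇔ ~(x1 -> (~x2 -> x2)) | x2   — eliminate ->
⇔ ~(~x1 | (~x2 -> x2)) | x2   — eliminate ->
⇔ ~(~x1 | ~~x2 | x2) | x2   — eliminate ->
⇔ (~~x1 & ~~~x2 & ~x2) | x2   — De Morgan
⇔ (x1 & ~~~x2 & ~x2) | x2   — double negation
⇔ (x1 & ~x2 & ~x2) | x2   — double negation
⇔ (x1 | x2) & (~x2 | x2) & (~x2 | x2)   — distribute | over &
⇔ x1 | x2   — simplify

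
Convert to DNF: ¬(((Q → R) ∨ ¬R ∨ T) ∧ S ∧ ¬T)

¬(((Q → R) ∨ ¬R ∨ T) ∧ S ∧ ¬T)
≡ ¬((¬Q ∨ R ∨ ¬R ∨ T) ∧ S ∧ ¬T)   [eliminate →]
≡ ¬(¬Q ∨ R ∨ ¬R ∨ T) ∨ ¬S ∨ ¬¬T   [De Morgan]
≡ (¬¬Q ∧ ¬R ∧ ¬¬R ∧ ¬T) ∨ ¬S ∨ ¬¬T   [De Morgan]
≡ (Q ∧ ¬R ∧ ¬¬R ∧ ¬T) ∨ ¬S ∨ ¬¬T   [double negation]
≡ (Q ∧ ¬R ∧ R ∧ ¬T) ∨ ¬S ∨ ¬¬T   [double negation]
≡ (Q ∧ ¬R ∧ R ∧ ¬T) ∨ ¬S ∨ T   [double negation]
≡ ¬S ∨ T   [simplify]

¬S ∨ T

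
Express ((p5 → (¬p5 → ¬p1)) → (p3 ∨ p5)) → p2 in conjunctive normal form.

(¬p3 ∨ p2) ∧ (¬p5 ∨ p2)

((p5 → (¬p5 → ¬p1)) → (p3 ∨ p5)) → p2
= ¬((p5 → (¬p5 → ¬p1)) → (p3 ∨ p5)) ∨ p2   (eliminate →)
= ¬(¬(p5 → (¬p5 → ¬p1)) ∨ p3 ∨ p5) ∨ p2   (eliminate →)
= ¬(¬(¬p5 ∨ (¬p5 → ¬p1)) ∨ p3 ∨ p5) ∨ p2   (eliminate →)
= ¬(¬(¬p5 ∨ ¬¬p5 ∨ ¬p1) ∨ p3 ∨ p5) ∨ p2   (eliminate →)
= (¬¬(¬p5 ∨ ¬¬p5 ∨ ¬p1) ∧ ¬p3 ∧ ¬p5) ∨ p2   (De Morgan)
= ((¬p5 ∨ ¬¬p5 ∨ ¬p1) ∧ ¬p3 ∧ ¬p5) ∨ p2   (double negation)
= ((¬p5 ∨ p5 ∨ ¬p1) ∧ ¬p3 ∧ ¬p5) ∨ p2   (double negation)
= (¬p5 ∨ p5 ∨ ¬p1 ∨ p2) ∧ (¬p3 ∨ p2) ∧ (¬p5 ∨ p2)   (distribute ∨ over ∧)
= (¬p3 ∨ p2) ∧ (¬p5 ∨ p2)   (simplify)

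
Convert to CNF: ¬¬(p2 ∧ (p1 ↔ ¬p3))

¬¬(p2 ∧ (p1 ↔ ¬p3))
= ¬¬(p2 ∧ (p1 → ¬p3) ∧ (¬p3 → p1))   (eliminate ↔)
= ¬¬(p2 ∧ (¬p1 ∨ ¬p3) ∧ (¬p3 → p1))   (eliminate →)
= ¬¬(p2 ∧ (¬p1 ∨ ¬p3) ∧ (¬¬p3 ∨ p1))   (eliminate →)
= p2 ∧ (¬p1 ∨ ¬p3) ∧ (¬¬p3 ∨ p1)   (double negation)
= p2 ∧ (¬p1 ∨ ¬p3) ∧ (p3 ∨ p1)   (double negation)

p2 ∧ (¬p1 ∨ ¬p3) ∧ (p3 ∨ p1)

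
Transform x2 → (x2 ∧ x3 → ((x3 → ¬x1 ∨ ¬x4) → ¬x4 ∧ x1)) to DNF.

x2 → (x2 ∧ x3 → ((x3 → ¬x1 ∨ ¬x4) → ¬x4 ∧ x1))
≡ ¬x2 ∨ (x2 ∧ x3 → ((x3 → ¬x1 ∨ ¬x4) → ¬x4 ∧ x1))   [eliminate →]
≡ ¬x2 ∨ ¬(x2 ∧ x3) ∨ ((x3 → ¬x1 ∨ ¬x4) → ¬x4 ∧ x1)   [eliminate →]
≡ ¬x2 ∨ ¬(x2 ∧ x3) ∨ ¬(x3 → ¬x1 ∨ ¬x4) ∨ ¬x4 ∧ x1   [eliminate →]
≡ ¬x2 ∨ ¬(x2 ∧ x3) ∨ ¬(¬x3 ∨ ¬x1 ∨ ¬x4) ∨ ¬x4 ∧ x1   [eliminate →]
≡ ¬x2 ∨ ¬x2 ∨ ¬x3 ∨ ¬(¬x3 ∨ ¬x1 ∨ ¬x4) ∨ ¬x4 ∧ x1   [De Morgan]
≡ ¬x2 ∨ ¬x2 ∨ ¬x3 ∨ ¬¬x3 ∧ ¬¬x1 ∧ ¬¬x4 ∨ ¬x4 ∧ x1   [De Morgan]
≡ ¬x2 ∨ ¬x2 ∨ ¬x3 ∨ x3 ∧ ¬¬x1 ∧ ¬¬x4 ∨ ¬x4 ∧ x1   [double negation]
≡ ¬x2 ∨ ¬x2 ∨ ¬x3 ∨ x3 ∧ x1 ∧ ¬¬x4 ∨ ¬x4 ∧ x1   [double negation]
≡ ¬x2 ∨ ¬x2 ∨ ¬x3 ∨ x3 ∧ x1 ∧ x4 ∨ ¬x4 ∧ x1   [double negation]
≡ ¬x2 ∨ ¬x3 ∨ x3 ∧ x1 ∧ x4 ∨ ¬x4 ∧ x1   [simplify]

¬x2 ∨ ¬x3 ∨ x3 ∧ x1 ∧ x4 ∨ ¬x4 ∧ x1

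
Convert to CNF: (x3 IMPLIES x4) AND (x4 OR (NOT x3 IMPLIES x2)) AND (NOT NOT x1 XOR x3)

(x3 IMPLIES x4) AND (x4 OR (NOT x3 IMPLIES x2)) AND (NOT NOT x1 XOR x3)
⇔ (NOT x3 OR x4) AND (x4 OR (NOT x3 IMPLIES x2)) AND (NOT NOT x1 XOR x3)   [eliminate IMPLIES]
⇔ (NOT x3 OR x4) AND (x4 OR NOT NOT x3 OR x2) AND (NOT NOT x1 XOR x3)   [eliminate IMPLIES]
⇔ (NOT x3 OR x4) AND (x4 OR NOT NOT x3 OR x2) AND (NOT NOT x1 OR x3) AND NOT (NOT NOT x1 AND x3)   [expand XOR]
⇔ (NOT x3 OR x4) AND (x4 OR x3 OR x2) AND (NOT NOT x1 OR x3) AND NOT (NOT NOT x1 AND x3)   [double negation]
⇔ (NOT x3 OR x4) AND (x4 OR x3 OR x2) AND (x1 OR x3) AND NOT (NOT NOT x1 AND x3)   [double negation]
⇔ (NOT x3 OR x4) AND (x4 OR x3 OR x2) AND (x1 OR x3) AND (NOT NOT NOT x1 OR NOT x3)   [De Morgan]
⇔ (NOT x3 OR x4) AND (x4 OR x3 OR x2) AND (x1 OR x3) AND (NOT x1 OR NOT x3)   [double negation]

(NOT x3 OR x4) AND (x4 OR x3 OR x2) AND (x1 OR x3) AND (NOT x1 OR NOT x3)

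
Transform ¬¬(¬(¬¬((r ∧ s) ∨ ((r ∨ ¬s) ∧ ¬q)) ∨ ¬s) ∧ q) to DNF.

¬¬(¬(¬¬((r ∧ s) ∨ ((r ∨ ¬s) ∧ ¬q)) ∨ ¬s) ∧ q)
≡ ¬(¬¬((r ∧ s) ∨ ((r ∨ ¬s) ∧ ¬q)) ∨ ¬s) ∧ q   [double negation]
≡ ¬¬¬((r ∧ s) ∨ ((r ∨ ¬s) ∧ ¬q)) ∧ ¬¬s ∧ q   [De Morgan]
≡ ¬((r ∧ s) ∨ ((r ∨ ¬s) ∧ ¬q)) ∧ ¬¬s ∧ q   [double negation]
≡ ¬(r ∧ s) ∧ ¬((r ∨ ¬s) ∧ ¬q) ∧ ¬¬s ∧ q   [De Morgan]
≡ (¬r ∨ ¬s) ∧ ¬((r ∨ ¬s) ∧ ¬q) ∧ ¬¬s ∧ q   [De Morgan]
≡ (¬r ∨ ¬s) ∧ (¬(r ∨ ¬s) ∨ ¬¬q) ∧ ¬¬s ∧ q   [De Morgan]
≡ (¬r ∨ ¬s) ∧ ((¬r ∧ ¬¬s) ∨ ¬¬q) ∧ ¬¬s ∧ q   [De Morgan]
≡ (¬r ∨ ¬s) ∧ ((¬r ∧ s) ∨ ¬¬q) ∧ ¬¬s ∧ q   [double negation]
≡ (¬r ∨ ¬s) ∧ ((¬r ∧ s) ∨ q) ∧ ¬¬s ∧ q   [double negation]
≡ (¬r ∨ ¬s) ∧ ((¬r ∧ s) ∨ q) ∧ s ∧ q   [double negation]
≡ (¬r ∧ ¬r ∧ s ∧ s ∧ q) ∨ (¬r ∧ q ∧ s ∧ q) ∨ (¬s ∧ ¬r ∧ s ∧ s ∧ q) ∨ (¬s ∧ q ∧ s ∧ q)   [distribute ∧ over ∨]
≡ ¬r ∧ s ∧ q   [simplify]

¬r ∧ s ∧ q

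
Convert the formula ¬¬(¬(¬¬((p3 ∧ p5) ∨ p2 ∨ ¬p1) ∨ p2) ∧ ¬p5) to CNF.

¬¬(¬(¬¬((p3 ∧ p5) ∨ p2 ∨ ¬p1) ∨ p2) ∧ ¬p5)
≡ ¬(¬¬((p3 ∧ p5) ∨ p2 ∨ ¬p1) ∨ p2) ∧ ¬p5   [double negation]
≡ ¬¬¬((p3 ∧ p5) ∨ p2 ∨ ¬p1) ∧ ¬p2 ∧ ¬p5   [De Morgan]
≡ ¬((p3 ∧ p5) ∨ p2 ∨ ¬p1) ∧ ¬p2 ∧ ¬p5   [double negation]
≡ ¬(p3 ∧ p5) ∧ ¬p2 ∧ ¬¬p1 ∧ ¬p2 ∧ ¬p5   [De Morgan]
≡ (¬p3 ∨ ¬p5) ∧ ¬p2 ∧ ¬¬p1 ∧ ¬p2 ∧ ¬p5   [De Morgan]
≡ (¬p3 ∨ ¬p5) ∧ ¬p2 ∧ p1 ∧ ¬p2 ∧ ¬p5   [double negation]
≡ ¬p2 ∧ p1 ∧ ¬p5   [simplify]

¬p2 ∧ p1 ∧ ¬p5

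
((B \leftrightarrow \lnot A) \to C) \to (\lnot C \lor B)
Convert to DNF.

((B \leftrightarrow \lnot A) \to C) \to (\lnot C \lor B)
≡ \lnot ((B \leftrightarrow \lnot A) \to C) \lor \lnot C \lor B   (eliminate \to)
≡ \lnot (\lnot (B \leftrightarrow \lnot A) \lor C) \lor \lnot C \lor B   (eliminate \to)
≡ \lnot (\lnot ((B \to \lnot A) \land (\lnot A \to B)) \lor C) \lor \lnot C \lor B   (eliminate \leftrightarrow)
≡ \lnot (\lnot ((\lnot B \lor \lnot A) \land (\lnot A \to B)) \lor C) \lor \lnot C \lor B   (eliminate \to)
≡ \lnot (\lnot ((\lnot B \lor \lnot A) \land (\lnot \lnot A \lor B)) \lor C) \lor \lnot C \lor B   (eliminate \to)
≡ (\lnot \lnot ((\lnot B \lor \lnot A) \land (\lnot \lnot A \lor B)) \land \lnot C) \lor \lnot C \lor B   (De Morgan)
≡ ((\lnot B \lor \lnot A) \land (\lnot \lnot A \lor B) \land \lnot C) \lor \lnot C \lor B   (double negation)
≡ ((\lnot B \lor \lnot A) \land (A \lor B) \land \lnot C) \lor \lnot C \lor B   (double negation)
≡ (\lnot B \land A \land \lnot C) \lor (\lnot B \land B \land \lnot C) \lor (\lnot A \land A \land \lnot C) \lor (\lnot A \land B \land \lnot C) \lor \lnot C \lor B   (distribute \land over \lor)
≡ \lnot C \lor B   (simplify)

\lnot C \lor B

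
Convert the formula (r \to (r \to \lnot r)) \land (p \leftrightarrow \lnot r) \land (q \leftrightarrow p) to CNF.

\lnot r \land (r \lor p) \land (\lnot q \lor p) \land (\lnot p \lor q)

(r \to (r \to \lnot r)) \land (p \leftrightarrow \lnot r) \land (q \leftrightarrow p)
≡ (\lnot r \lor (r \to \lnot r)) \land (p \leftrightarrow \lnot r) \land (q \leftrightarrow p)   (eliminate \to)
≡ (\lnot r \lor \lnot r \lor \lnot r) \land (p \leftrightarrow \lnot r) \land (q \leftrightarrow p)   (eliminate \to)
≡ (\lnot r \lor \lnot r \lor \lnot r) \land (p \to \lnot r) \land (\lnot r \to p) \land (q \leftrightarrow p)   (eliminate \leftrightarrow)
≡ (\lnot r \lor \lnot r \lor \lnot r) \land (\lnot p \lor \lnot r) \land (\lnot r \to p) \land (q \leftrightarrow p)   (eliminate \to)
≡ (\lnot r \lor \lnot r \lor \lnot r) \land (\lnot p \lor \lnot r) \land (\lnot \lnot r \lor p) \land (q \leftrightarrow p)   (eliminate \to)
≡ (\lnot r \lor \lnot r \lor \lnot r) \land (\lnot p \lor \lnot r) \land (\lnot \lnot r \lor p) \land (q \to p) \land (p \to q)   (eliminate \leftrightarrow)
≡ (\lnot r \lor \lnot r \lor \lnot r) \land (\lnot p \lor \lnot r) \land (\lnot \lnot r \lor p) \land (\lnot q \lor p) \land (p \to q)   (eliminate \to)
≡ (\lnot r \lor \lnot r \lor \lnot r) \land (\lnot p \lor \lnot r) \land (\lnot \lnot r \lor p) \land (\lnot q \lor p) \land (\lnot p \lor q)   (eliminate \to)
≡ (\lnot r \lor \lnot r \lor \lnot r) \land (\lnot p \lor \lnot r) \land (r \lor p) \land (\lnot q \lor p) \land (\lnot p \lor q)   (double negation)
≡ \lnot r \land (r \lor p) \land (\lnot q \lor p) \land (\lnot p \lor q)   (simplify)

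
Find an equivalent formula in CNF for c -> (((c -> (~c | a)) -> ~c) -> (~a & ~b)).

c -> (((c -> (~c | a)) -> ~c) -> (~a & ~b))
⇔ ~c | (((c -> (~c | a)) -> ~c) -> (~a & ~b))
⇔ ~c | ~((c -> (~c | a)) -> ~c) | (~a & ~b)
⇔ ~c | ~(~(c -> (~c | a)) | ~c) | (~a & ~b)
⇔ ~c | ~(~(~c | ~c | a) | ~c) | (~a & ~b)
⇔ ~c | (~~(~c | ~c | a) & ~~c) | (~a & ~b)
⇔ ~c | ((~c | ~c | a) & ~~c) | (~a & ~b)
⇔ ~c | ((~c | ~c | a) & c) | (~a & ~b)
⇔ (~c | ~c | ~c | a | ~a) & (~c | ~c | ~c | a | ~b) & (~c | c | ~a) & (~c | c | ~b)
⇔ ~c | a | ~b

~c | a | ~b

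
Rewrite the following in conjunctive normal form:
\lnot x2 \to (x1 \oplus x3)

\lnot x2 \to (x1 \oplus x3)
= \lnot \lnot x2 \lor (x1 \oplus x3)   (eliminate \to)
= \lnot \lnot x2 \lor ((x1 \lor x3) \land \lnot (x1 \land x3))   (expand \oplus)
= x2 \lor ((x1 \lor x3) \land \lnot (x1 \land x3))   (double negation)
= x2 \lor ((x1 \lor x3) \land (\lnot x1 \lor \lnot x3))   (De Morgan)
= (x2 \lor x1 \lor x3) \land (x2 \lor \lnot x1 \lor \lnot x3)   (distribute \lor over \land)

(x2 \lor x1 \lor x3) \land (x2 \lor \lnot x1 \lor \lnot x3)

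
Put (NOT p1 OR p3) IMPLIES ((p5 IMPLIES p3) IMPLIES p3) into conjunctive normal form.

(NOT p1 OR p3) IMPLIES ((p5 IMPLIES p3) IMPLIES p3)
⇔ NOT (NOT p1 OR p3) OR ((p5 IMPLIES p3) IMPLIES p3)
⇔ NOT (NOT p1 OR p3) OR NOT (p5 IMPLIES p3) OR p3
⇔ NOT (NOT p1 OR p3) OR NOT (NOT p5 OR p3) OR p3
⇔ (NOT NOT p1 AND NOT p3) OR NOT (NOT p5 OR p3) OR p3
⇔ (p1 AND NOT p3) OR NOT (NOT p5 OR p3) OR p3
⇔ (p1 AND NOT p3) OR (NOT NOT p5 AND NOT p3) OR p3
⇔ (p1 AND NOT p3) OR (p5 AND NOT p3) OR p3
⇔ (p1 OR p5 OR p3) AND (p1 OR NOT p3 OR p3) AND (NOT p3 OR p5 OR p3) AND (NOT p3 OR NOT p3 OR p3)
⇔ p1 OR p5 OR p3

p1 OR p5 OR p3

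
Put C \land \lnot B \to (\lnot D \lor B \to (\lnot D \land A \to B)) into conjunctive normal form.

\lnot C \lor B \lor D \lor \lnot A

C \land \lnot B \to (\lnot D \lor B \to (\lnot D \land A \to B))
⇔ \lnot (C \land \lnot B) \lor (\lnot D \lor B \to (\lnot D \land A \to B))   (eliminate \to)
⇔ \lnot (C \land \lnot B) \lor \lnot (\lnot D \lor B) \lor (\lnot D \land A \to B)   (eliminate \to)
⇔ \lnot (C \land \lnot B) \lor \lnot (\lnot D \lor B) \lor \lnot (\lnot D \land A) \lor B   (eliminate \to)
⇔ \lnot C \lor \lnot \lnot B \lor \lnot (\lnot D \lor B) \lor \lnot (\lnot D \land A) \lor B   (De Morgan)
⇔ \lnot C \lor B \lor \lnot (\lnot D \lor B) \lor \lnot (\lnot D \land A) \lor B   (double negation)
⇔ \lnot C \lor B \lor \lnot \lnot D \land \lnot B \lor \lnot (\lnot D \land A) \lor B   (De Morgan)
⇔ \lnot C \lor B \lor D \land \lnot B \lor \lnot (\lnot D \land A) \lor B   (double negation)
⇔ \lnot C \lor B \lor D \land \lnot B \lor \lnot \lnot D \lor \lnot A \lor B   (De Morgan)
⇔ \lnot C \lor B \lor D \land \lnot B \lor D \lor \lnot A \lor B   (double negation)
⇔ (\lnot C \lor B \lor D \lor D \lor \lnot A \lor B) \land (\lnot C \lor B \lor \lnot B \lor D \lor \lnot A \lor B)   (distribute \lor over \land)
⇔ \lnot C \lor B \lor D \lor \lnot A   (simplify)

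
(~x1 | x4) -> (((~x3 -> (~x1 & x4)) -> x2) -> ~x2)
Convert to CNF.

(x1 | ~x2) & (~x4 | ~x2)

(~x1 | x4) -> (((~x3 -> (~x1 & x4)) -> x2) -> ~x2)
≡ ~(~x1 | x4) | (((~x3 -> (~x1 & x4)) -> x2) -> ~x2)   — eliminate ->
≡ ~(~x1 | x4) | ~((~x3 -> (~x1 & x4)) -> x2) | ~x2   — eliminate ->
≡ ~(~x1 | x4) | ~(~(~x3 -> (~x1 & x4)) | x2) | ~x2   — eliminate ->
≡ ~(~x1 | x4) | ~(~(~~x3 | (~x1 & x4)) | x2) | ~x2   — eliminate ->
≡ (~~x1 & ~x4) | ~(~(~~x3 | (~x1 & x4)) | x2) | ~x2   — De Morgan
≡ (x1 & ~x4) | ~(~(~~x3 | (~x1 & x4)) | x2) | ~x2   — double negation
≡ (x1 & ~x4) | (~~(~~x3 | (~x1 & x4)) & ~x2) | ~x2   — De Morgan
≡ (x1 & ~x4) | ((~~x3 | (~x1 & x4)) & ~x2) | ~x2   — double negation
≡ (x1 & ~x4) | ((x3 | (~x1 & x4)) & ~x2) | ~x2   — double negation
≡ (x1 | x3 | ~x1 | ~x2) & (x1 | x3 | x4 | ~x2) & (x1 | ~x2 | ~x2) & (~x4 | x3 | ~x1 | ~x2) & (~x4 | x3 | x4 | ~x2) & (~x4 | ~x2 | ~x2)   — distribute | over &
≡ (x1 | ~x2) & (~x4 | ~x2)   — simplify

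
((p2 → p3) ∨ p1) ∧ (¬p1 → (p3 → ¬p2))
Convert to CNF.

(¬p2 ∨ p3 ∨ p1) ∧ (p1 ∨ ¬p3 ∨ ¬p2)

((p2 → p3) ∨ p1) ∧ (¬p1 → (p3 → ¬p2))
⇔ (¬p2 ∨ p3 ∨ p1) ∧ (¬p1 → (p3 → ¬p2))
⇔ (¬p2 ∨ p3 ∨ p1) ∧ (¬¬p1 ∨ (p3 → ¬p2))
⇔ (¬p2 ∨ p3 ∨ p1) ∧ (¬¬p1 ∨ ¬p3 ∨ ¬p2)
⇔ (¬p2 ∨ p3 ∨ p1) ∧ (p1 ∨ ¬p3 ∨ ¬p2)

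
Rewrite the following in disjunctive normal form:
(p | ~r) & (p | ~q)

(p | ~r) & (p | ~q)
≡ (p & p) | (p & ~q) | (~r & p) | (~r & ~q)   (distribute & over |)
≡ p | (~r & ~q)   (simplify)

p | (~r & ~q)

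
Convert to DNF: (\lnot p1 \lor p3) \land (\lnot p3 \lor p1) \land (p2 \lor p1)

(\lnot p1 \land \lnot p3 \land p2) \lor (p3 \land p1)

(\lnot p1 \lor p3) \land (\lnot p3 \lor p1) \land (p2 \lor p1)
= (\lnot p1 \land \lnot p3 \land p2) \lor (\lnot p1 \land \lnot p3 \land p1) \lor (\lnot p1 \land p1 \land p2) \lor (\lnot p1 \land p1 \land p1) \lor (p3 \land \lnot p3 \land p2) \lor (p3 \land \lnot p3 \land p1) \lor (p3 \land p1 \land p2) \lor (p3 \land p1 \land p1)   [distribute \land over \lor]
= (\lnot p1 \land \lnot p3 \land p2) \lor (p3 \land p1)   [simplify]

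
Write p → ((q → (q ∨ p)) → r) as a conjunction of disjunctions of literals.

¬p ∨ r

p → ((q → (q ∨ p)) → r)
= ¬p ∨ ((q → (q ∨ p)) → r)   [eliminate →]
= ¬p ∨ ¬(q → (q ∨ p)) ∨ r   [eliminate →]
= ¬p ∨ ¬(¬q ∨ q ∨ p) ∨ r   [eliminate →]
= ¬p ∨ (¬¬q ∧ ¬q ∧ ¬p) ∨ r   [De Morgan]
= ¬p ∨ (q ∧ ¬q ∧ ¬p) ∨ r   [double negation]
= (¬p ∨ q ∨ r) ∧ (¬p ∨ ¬q ∨ r) ∧ (¬p ∨ ¬p ∨ r)   [distribute ∨ over ∧]
= ¬p ∨ r   [simplify]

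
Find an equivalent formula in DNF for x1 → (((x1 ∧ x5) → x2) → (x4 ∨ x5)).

¬x1 ∨ x4 ∨ x5

x1 → (((x1 ∧ x5) → x2) → (x4 ∨ x5))
≡ ¬x1 ∨ (((x1 ∧ x5) → x2) → (x4 ∨ x5))   [eliminate →]
≡ ¬x1 ∨ ¬((x1 ∧ x5) → x2) ∨ x4 ∨ x5   [eliminate →]
≡ ¬x1 ∨ ¬(¬(x1 ∧ x5) ∨ x2) ∨ x4 ∨ x5   [eliminate →]
≡ ¬x1 ∨ (¬¬(x1 ∧ x5) ∧ ¬x2) ∨ x4 ∨ x5   [De Morgan]
≡ ¬x1 ∨ (x1 ∧ x5 ∧ ¬x2) ∨ x4 ∨ x5   [double negation]
≡ ¬x1 ∨ x4 ∨ x5   [simplify]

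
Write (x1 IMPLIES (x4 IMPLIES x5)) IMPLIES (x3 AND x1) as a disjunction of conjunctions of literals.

(x1 AND x4 AND NOT x5) OR (x3 AND x1)

(x1 IMPLIES (x4 IMPLIES x5)) IMPLIES (x3 AND x1)
≡ NOT (x1 IMPLIES (x4 IMPLIES x5)) OR (x3 AND x1)   — eliminate IMPLIES
≡ NOT (NOT x1 OR (x4 IMPLIES x5)) OR (x3 AND x1)   — eliminate IMPLIES
≡ NOT (NOT x1 OR NOT x4 OR x5) OR (x3 AND x1)   — eliminate IMPLIES
≡ (NOT NOT x1 AND NOT NOT x4 AND NOT x5) OR (x3 AND x1)   — De Morgan
≡ (x1 AND NOT NOT x4 AND NOT x5) OR (x3 AND x1)   — double negation
≡ (x1 AND x4 AND NOT x5) OR (x3 AND x1)   — double negation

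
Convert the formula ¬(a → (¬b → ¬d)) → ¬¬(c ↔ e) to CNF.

(¬a ∨ b ∨ ¬d ∨ ¬c ∨ e) ∧ (¬a ∨ b ∨ ¬d ∨ ¬e ∨ c)

¬(a → (¬b → ¬d)) → ¬¬(c ↔ e)
≡ ¬¬(a → (¬b → ¬d)) ∨ ¬¬(c ↔ e)   (eliminate →)
≡ ¬¬(¬a ∨ (¬b → ¬d)) ∨ ¬¬(c ↔ e)   (eliminate →)
≡ ¬¬(¬a ∨ ¬¬b ∨ ¬d) ∨ ¬¬(c ↔ e)   (eliminate →)
≡ ¬¬(¬a ∨ ¬¬b ∨ ¬d) ∨ ¬¬((c → e) ∧ (e → c))   (eliminate ↔)
≡ ¬¬(¬a ∨ ¬¬b ∨ ¬d) ∨ ¬¬((¬c ∨ e) ∧ (e → c))   (eliminate →)
≡ ¬¬(¬a ∨ ¬¬b ∨ ¬d) ∨ ¬¬((¬c ∨ e) ∧ (¬e ∨ c))   (eliminate →)
≡ ¬a ∨ ¬¬b ∨ ¬d ∨ ¬¬((¬c ∨ e) ∧ (¬e ∨ c))   (double negation)
≡ ¬a ∨ b ∨ ¬d ∨ ¬¬((¬c ∨ e) ∧ (¬e ∨ c))   (double negation)
≡ ¬a ∨ b ∨ ¬d ∨ ((¬c ∨ e) ∧ (¬e ∨ c))   (double negation)
≡ (¬a ∨ b ∨ ¬d ∨ ¬c ∨ e) ∧ (¬a ∨ b ∨ ¬d ∨ ¬e ∨ c)   (distribute ∨ over ∧)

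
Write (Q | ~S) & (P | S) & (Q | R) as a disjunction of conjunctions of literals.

(Q | ~S) & (P | S) & (Q | R)
⇔ (Q & P & Q) | (Q & P & R) | (Q & S & Q) | (Q & S & R) | (~S & P & Q) | (~S & P & R) | (~S & S & Q) | (~S & S & R)   — distribute & over |
⇔ (Q & P) | (Q & S) | (~S & P & R)   — simplify

(Q & P) | (Q & S) | (~S & P & R)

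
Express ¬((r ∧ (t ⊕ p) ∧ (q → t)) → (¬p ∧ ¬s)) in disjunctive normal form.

(r ∧ t ∧ ¬p ∧ s) ∨ (r ∧ ¬t ∧ p ∧ ¬q)

¬((r ∧ (t ⊕ p) ∧ (q → t)) → (¬p ∧ ¬s))
= ¬(¬(r ∧ (t ⊕ p) ∧ (q → t)) ∨ (¬p ∧ ¬s))   (eliminate →)
= ¬(¬(r ∧ ((t ∧ ¬p) ∨ (¬t ∧ p)) ∧ (q → t)) ∨ (¬p ∧ ¬s))   (expand ⊕)
= ¬(¬(r ∧ ((t ∧ ¬p) ∨ (¬t ∧ p)) ∧ (¬q ∨ t)) ∨ (¬p ∧ ¬s))   (eliminate →)
= ¬¬(r ∧ ((t ∧ ¬p) ∨ (¬t ∧ p)) ∧ (¬q ∨ t)) ∧ ¬(¬p ∧ ¬s)   (De Morgan)
= r ∧ ((t ∧ ¬p) ∨ (¬t ∧ p)) ∧ (¬q ∨ t) ∧ ¬(¬p ∧ ¬s)   (double negation)
= r ∧ ((t ∧ ¬p) ∨ (¬t ∧ p)) ∧ (¬q ∨ t) ∧ (¬¬p ∨ ¬¬s)   (De Morgan)
= r ∧ ((t ∧ ¬p) ∨ (¬t ∧ p)) ∧ (¬q ∨ t) ∧ (p ∨ ¬¬s)   (double negation)
= r ∧ ((t ∧ ¬p) ∨ (¬t ∧ p)) ∧ (¬q ∨ t) ∧ (p ∨ s)   (double negation)
= (r ∧ t ∧ ¬p ∧ ¬q ∧ p) ∨ (r ∧ t ∧ ¬p ∧ ¬q ∧ s) ∨ (r ∧ t ∧ ¬p ∧ t ∧ p) ∨ (r ∧ t ∧ ¬p ∧ t ∧ s) ∨ (r ∧ ¬t ∧ p ∧ ¬q ∧ p) ∨ (r ∧ ¬t ∧ p ∧ ¬q ∧ s) ∨ (r ∧ ¬t ∧ p ∧ t ∧ p) ∨ (r ∧ ¬t ∧ p ∧ t ∧ s)   (distribute ∧ over ∨)
= (r ∧ t ∧ ¬p ∧ s) ∨ (r ∧ ¬t ∧ p ∧ ¬q)   (simplify)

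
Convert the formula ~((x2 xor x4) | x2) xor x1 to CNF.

(~x4 | x2 | x1) & (~x2 | x1) & (x2 | x4 | ~x1)

~((x2 xor x4) | x2) xor x1
≡ (~((x2 xor x4) | x2) | x1) & ~(~((x2 xor x4) | x2) & x1)   [expand xor]
≡ (~(((x2 | x4) & ~(x2 & x4)) | x2) | x1) & ~(~((x2 xor x4) | x2) & x1)   [expand xor]
≡ (~(((x2 | x4) & ~(x2 & x4)) | x2) | x1) & ~(~(((x2 | x4) & ~(x2 & x4)) | x2) & x1)   [expand xor]
≡ ((~((x2 | x4) & ~(x2 & x4)) & ~x2) | x1) & ~(~(((x2 | x4) & ~(x2 & x4)) | x2) & x1)   [De Morgan]
≡ (((~(x2 | x4) | ~~(x2 & x4)) & ~x2) | x1) & ~(~(((x2 | x4) & ~(x2 & x4)) | x2) & x1)   [De Morgan]
≡ ((((~x2 & ~x4) | ~~(x2 & x4)) & ~x2) | x1) & ~(~(((x2 | x4) & ~(x2 & x4)) | x2) & x1)   [De Morgan]
≡ ((((~x2 & ~x4) | (x2 & x4)) & ~x2) | x1) & ~(~(((x2 | x4) & ~(x2 & x4)) | x2) & x1)   [double negation]
≡ ((((~x2 & ~x4) | (x2 & x4)) & ~x2) | x1) & (~~(((x2 | x4) & ~(x2 & x4)) | x2) | ~x1)   [De Morgan]
≡ ((((~x2 & ~x4) | (x2 & x4)) & ~x2) | x1) & (((x2 | x4) & ~(x2 & x4)) | x2 | ~x1)   [double negation]
≡ ((((~x2 & ~x4) | (x2 & x4)) & ~x2) | x1) & (((x2 | x4) & (~x2 | ~x4)) | x2 | ~x1)   [De Morgan]
≡ (~x2 | x2 | x1) & (~x2 | x4 | x1) & (~x4 | x2 | x1) & (~x4 | x4 | x1) & (~x2 | x1) & (x2 | x4 | x2 | ~x1) & (~x2 | ~x4 | x2 | ~x1)   [distribute | over &]
≡ (~x4 | x2 | x1) & (~x2 | x1) & (x2 | x4 | ~x1)   [simplify]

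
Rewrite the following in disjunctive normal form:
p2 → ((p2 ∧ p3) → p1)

¬p2 ∨ ¬p3 ∨ p1

p2 → ((p2 ∧ p3) → p1)
= ¬p2 ∨ ((p2 ∧ p3) → p1)   (eliminate →)
= ¬p2 ∨ ¬(p2 ∧ p3) ∨ p1   (eliminate →)
= ¬p2 ∨ ¬p2 ∨ ¬p3 ∨ p1   (De Morgan)
= ¬p2 ∨ ¬p3 ∨ p1   (simplify)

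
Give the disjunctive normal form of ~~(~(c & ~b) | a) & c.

(b & c) | (a & c)

~~(~(c & ~b) | a) & c
= (~(c & ~b) | a) & c
= (~c | ~~b | a) & c
= (~c | b | a) & c
= (~c & c) | (b & c) | (a & c)
= (b & c) | (a & c)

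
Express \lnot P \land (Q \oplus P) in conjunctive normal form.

\lnot P \land (Q \lor P)

\lnot P \land (Q \oplus P)
⇔ \lnot P \land (Q \lor P) \land \lnot (Q \land P)   [expand \oplus]
⇔ \lnot P \land (Q \lor P) \land (\lnot Q \lor \lnot P)   [De Morgan]
⇔ \lnot P \land (Q \lor P)   [simplify]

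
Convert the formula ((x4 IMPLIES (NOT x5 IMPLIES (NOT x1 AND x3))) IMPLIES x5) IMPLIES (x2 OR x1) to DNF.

((x4 IMPLIES (NOT x5 IMPLIES (NOT x1 AND x3))) IMPLIES x5) IMPLIES (x2 OR x1)
⇔ NOT ((x4 IMPLIES (NOT x5 IMPLIES (NOT x1 AND x3))) IMPLIES x5) OR x2 OR x1   — eliminate IMPLIES
⇔ NOT (NOT (x4 IMPLIES (NOT x5 IMPLIES (NOT x1 AND x3))) OR x5) OR x2 OR x1   — eliminate IMPLIES
⇔ NOT (NOT (NOT x4 OR (NOT x5 IMPLIES (NOT x1 AND x3))) OR x5) OR x2 OR x1   — eliminate IMPLIES
⇔ NOT (NOT (NOT x4 OR NOT NOT x5 OR (NOT x1 AND x3)) OR x5) OR x2 OR x1   — eliminate IMPLIES
⇔ (NOT NOT (NOT x4 OR NOT NOT x5 OR (NOT x1 AND x3)) AND NOT x5) OR x2 OR x1   — De Morgan
⇔ ((NOT x4 OR NOT NOT x5 OR (NOT x1 AND x3)) AND NOT x5) OR x2 OR x1   — double negation
⇔ ((NOT x4 OR x5 OR (NOT x1 AND x3)) AND NOT x5) OR x2 OR x1   — double negation
⇔ (NOT x4 AND NOT x5) OR (x5 AND NOT x5) OR (NOT x1 AND x3 AND NOT x5) OR x2 OR x1   — distribute AND over OR
⇔ (NOT x4 AND NOT x5) OR (NOT x1 AND x3 AND NOT x5) OR x2 OR x1   — simplify

(NOT x4 AND NOT x5) OR (NOT x1 AND x3 AND NOT x5) OR x2 OR x1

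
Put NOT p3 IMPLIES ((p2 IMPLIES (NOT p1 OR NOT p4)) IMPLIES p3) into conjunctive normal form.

(p3 OR p2) AND (p3 OR p1) AND (p3 OR p4)

NOT p3 IMPLIES ((p2 IMPLIES (NOT p1 OR NOT p4)) IMPLIES p3)
⇔ NOT NOT p3 OR ((p2 IMPLIES (NOT p1 OR NOT p4)) IMPLIES p3)   [eliminate IMPLIES]
⇔ NOT NOT p3 OR NOT (p2 IMPLIES (NOT p1 OR NOT p4)) OR p3   [eliminate IMPLIES]
⇔ NOT NOT p3 OR NOT (NOT p2 OR NOT p1 OR NOT p4) OR p3   [eliminate IMPLIES]
⇔ p3 OR NOT (NOT p2 OR NOT p1 OR NOT p4) OR p3   [double negation]
⇔ p3 OR (NOT NOT p2 AND NOT NOT p1 AND NOT NOT p4) OR p3   [De Morgan]
⇔ p3 OR (p2 AND NOT NOT p1 AND NOT NOT p4) OR p3   [double negation]
⇔ p3 OR (p2 AND p1 AND NOT NOT p4) OR p3   [double negation]
⇔ p3 OR (p2 AND p1 AND p4) OR p3   [double negation]
⇔ (p3 OR p2 OR p3) AND (p3 OR p1 OR p3) AND (p3 OR p4 OR p3)   [distribute OR over AND]
⇔ (p3 OR p2) AND (p3 OR p1) AND (p3 OR p4)   [simplify]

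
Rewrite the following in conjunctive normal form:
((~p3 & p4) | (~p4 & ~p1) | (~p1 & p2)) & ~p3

(p4 | ~p1) & ~p3

((~p3 & p4) | (~p4 & ~p1) | (~p1 & p2)) & ~p3
= (~p3 | ~p4 | ~p1) & (~p3 | ~p4 | p2) & (~p3 | ~p1 | ~p1) & (~p3 | ~p1 | p2) & (p4 | ~p4 | ~p1) & (p4 | ~p4 | p2) & (p4 | ~p1 | ~p1) & (p4 | ~p1 | p2) & ~p3   — distribute | over &
= (p4 | ~p1) & ~p3   — simplify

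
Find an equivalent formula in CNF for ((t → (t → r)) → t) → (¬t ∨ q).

((t → (t → r)) → t) → (¬t ∨ q)
≡ ¬((t → (t → r)) → t) ∨ ¬t ∨ q   — eliminate →
≡ ¬(¬(t → (t → r)) ∨ t) ∨ ¬t ∨ q   — eliminate →
≡ ¬(¬(¬t ∨ (t → r)) ∨ t) ∨ ¬t ∨ q   — eliminate →
≡ ¬(¬(¬t ∨ ¬t ∨ r) ∨ t) ∨ ¬t ∨ q   — eliminate →
≡ (¬¬(¬t ∨ ¬t ∨ r) ∧ ¬t) ∨ ¬t ∨ q   — De Morgan
≡ ((¬t ∨ ¬t ∨ r) ∧ ¬t) ∨ ¬t ∨ q   — double negation
≡ (¬t ∨ ¬t ∨ r ∨ ¬t ∨ q) ∧ (¬t ∨ ¬t ∨ q)   — distribute ∨ over ∧
≡ ¬t ∨ q   — simplify

¬t ∨ q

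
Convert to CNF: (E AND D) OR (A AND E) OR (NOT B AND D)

(E AND D) OR (A AND E) OR (NOT B AND D)
≡ (E OR A OR NOT B) AND (E OR A OR D) AND (E OR E OR NOT B) AND (E OR E OR D) AND (D OR A OR NOT B) AND (D OR A OR D) AND (D OR E OR NOT B) AND (D OR E OR D)   [distribute OR over AND]
≡ (E OR NOT B) AND (E OR D) AND (D OR A)   [simplify]

(E OR NOT B) AND (E OR D) AND (D OR A)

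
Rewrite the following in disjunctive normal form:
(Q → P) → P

(Q ∧ ¬P) ∨ P

(Q → P) → P
= ¬(Q → P) ∨ P   [eliminate →]
= ¬(¬Q ∨ P) ∨ P   [eliminate →]
= (¬¬Q ∧ ¬P) ∨ P   [De Morgan]
= (Q ∧ ¬P) ∨ P   [double negation]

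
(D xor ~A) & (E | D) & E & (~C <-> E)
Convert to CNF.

(D xor ~A) & (E | D) & E & (~C <-> E)
⇔ (D | ~A) & ~(D & ~A) & (E | D) & E & (~C <-> E)
⇔ (D | ~A) & ~(D & ~A) & (E | D) & E & (~C -> E) & (E -> ~C)
⇔ (D | ~A) & ~(D & ~A) & (E | D) & E & (~~C | E) & (E -> ~C)
⇔ (D | ~A) & ~(D & ~A) & (E | D) & E & (~~C | E) & (~E | ~C)
⇔ (D | ~A) & (~D | ~~A) & (E | D) & E & (~~C | E) & (~E | ~C)
⇔ (D | ~A) & (~D | A) & (E | D) & E & (~~C | E) & (~E | ~C)
⇔ (D | ~A) & (~D | A) & (E | D) & E & (C | E) & (~E | ~C)
⇔ (D | ~A) & (~D | A) & E & (~E | ~C)

(D | ~A) & (~D | A) & E & (~E | ~C)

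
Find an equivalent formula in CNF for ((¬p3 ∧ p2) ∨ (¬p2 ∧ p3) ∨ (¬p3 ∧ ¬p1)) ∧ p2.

((¬p3 ∧ p2) ∨ (¬p2 ∧ p3) ∨ (¬p3 ∧ ¬p1)) ∧ p2
≡ (¬p3 ∨ ¬p2 ∨ ¬p3) ∧ (¬p3 ∨ ¬p2 ∨ ¬p1) ∧ (¬p3 ∨ p3 ∨ ¬p3) ∧ (¬p3 ∨ p3 ∨ ¬p1) ∧ (p2 ∨ ¬p2 ∨ ¬p3) ∧ (p2 ∨ ¬p2 ∨ ¬p1) ∧ (p2 ∨ p3 ∨ ¬p3) ∧ (p2 ∨ p3 ∨ ¬p1) ∧ p2   — distribute ∨ over ∧
≡ (¬p3 ∨ ¬p2) ∧ p2   — simplify

(¬p3 ∨ ¬p2) ∧ p2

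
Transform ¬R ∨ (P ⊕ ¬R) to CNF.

¬R ∨ (P ⊕ ¬R)
⇔ ¬R ∨ ((P ∨ ¬R) ∧ ¬(P ∧ ¬R))   (expand ⊕)
⇔ ¬R ∨ ((P ∨ ¬R) ∧ (¬P ∨ ¬¬R))   (De Morgan)
⇔ ¬R ∨ ((P ∨ ¬R) ∧ (¬P ∨ R))   (double negation)
⇔ (¬R ∨ P ∨ ¬R) ∧ (¬R ∨ ¬P ∨ R)   (distribute ∨ over ∧)
⇔ ¬R ∨ P   (simplify)

¬R ∨ P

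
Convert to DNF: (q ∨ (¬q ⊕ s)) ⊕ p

(q ∧ ¬p) ∨ (¬q ∧ ¬s ∧ ¬p) ∨ (¬q ∧ s ∧ p)

(q ∨ (¬q ⊕ s)) ⊕ p
⇔ ((q ∨ (¬q ⊕ s)) ∧ ¬p) ∨ (¬(q ∨ (¬q ⊕ s)) ∧ p)   [expand ⊕]
⇔ ((q ∨ (¬q ∧ ¬s) ∨ (¬¬q ∧ s)) ∧ ¬p) ∨ (¬(q ∨ (¬q ⊕ s)) ∧ p)   [expand ⊕]
⇔ ((q ∨ (¬q ∧ ¬s) ∨ (¬¬q ∧ s)) ∧ ¬p) ∨ (¬(q ∨ (¬q ∧ ¬s) ∨ (¬¬q ∧ s)) ∧ p)   [expand ⊕]
⇔ ((q ∨ (¬q ∧ ¬s) ∨ (q ∧ s)) ∧ ¬p) ∨ (¬(q ∨ (¬q ∧ ¬s) ∨ (¬¬q ∧ s)) ∧ p)   [double negation]
⇔ ((q ∨ (¬q ∧ ¬s) ∨ (q ∧ s)) ∧ ¬p) ∨ (¬q ∧ ¬(¬q ∧ ¬s) ∧ ¬(¬¬q ∧ s) ∧ p)   [De Morgan]
⇔ ((q ∨ (¬q ∧ ¬s) ∨ (q ∧ s)) ∧ ¬p) ∨ (¬q ∧ (¬¬q ∨ ¬¬s) ∧ ¬(¬¬q ∧ s) ∧ p)   [De Morgan]
⇔ ((q ∨ (¬q ∧ ¬s) ∨ (q ∧ s)) ∧ ¬p) ∨ (¬q ∧ (q ∨ ¬¬s) ∧ ¬(¬¬q ∧ s) ∧ p)   [double negation]
⇔ ((q ∨ (¬q ∧ ¬s) ∨ (q ∧ s)) ∧ ¬p) ∨ (¬q ∧ (q ∨ s) ∧ ¬(¬¬q ∧ s) ∧ p)   [double negation]
⇔ ((q ∨ (¬q ∧ ¬s) ∨ (q ∧ s)) ∧ ¬p) ∨ (¬q ∧ (q ∨ s) ∧ (¬¬¬q ∨ ¬s) ∧ p)   [De Morgan]
⇔ ((q ∨ (¬q ∧ ¬s) ∨ (q ∧ s)) ∧ ¬p) ∨ (¬q ∧ (q ∨ s) ∧ (¬q ∨ ¬s) ∧ p)   [double negation]
⇔ (q ∧ ¬p) ∨ (¬q ∧ ¬s ∧ ¬p) ∨ (q ∧ s ∧ ¬p) ∨ (¬q ∧ q ∧ ¬q ∧ p) ∨ (¬q ∧ q ∧ ¬s ∧ p) ∨ (¬q ∧ s ∧ ¬q ∧ p) ∨ (¬q ∧ s ∧ ¬s ∧ p)   [distribute ∧ over ∨]
⇔ (q ∧ ¬p) ∨ (¬q ∧ ¬s ∧ ¬p) ∨ (¬q ∧ s ∧ p)   [simplify]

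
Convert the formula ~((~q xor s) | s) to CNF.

(q | s) & ~s

~((~q xor s) | s)
≡ ~(((~q | s) & ~(~q & s)) | s)   — expand xor
≡ ~((~q | s) & ~(~q & s)) & ~s   — De Morgan
≡ (~(~q | s) | ~~(~q & s)) & ~s   — De Morgan
≡ ((~~q & ~s) | ~~(~q & s)) & ~s   — De Morgan
≡ ((q & ~s) | ~~(~q & s)) & ~s   — double negation
≡ ((q & ~s) | (~q & s)) & ~s   — double negation
≡ (q | ~q) & (q | s) & (~s | ~q) & (~s | s) & ~s   — distribute | over &
≡ (q | s) & ~s   — simplify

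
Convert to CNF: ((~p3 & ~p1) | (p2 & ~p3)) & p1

((~p3 & ~p1) | (p2 & ~p3)) & p1
≡ (~p3 | p2) & (~p3 | ~p3) & (~p1 | p2) & (~p1 | ~p3) & p1   [distribute | over &]
≡ ~p3 & (~p1 | p2) & p1   [simplify]

~p3 & (~p1 | p2) & p1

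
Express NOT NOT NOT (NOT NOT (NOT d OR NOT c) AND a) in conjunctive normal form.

NOT NOT NOT (NOT NOT (NOT d OR NOT c) AND a)
= NOT (NOT NOT (NOT d OR NOT c) AND a)   (double negation)
= NOT NOT NOT (NOT d OR NOT c) OR NOT a   (De Morgan)
= NOT (NOT d OR NOT c) OR NOT a   (double negation)
= (NOT NOT d AND NOT NOT c) OR NOT a   (De Morgan)
= (d AND NOT NOT c) OR NOT a   (double negation)
= (d AND c) OR NOT a   (double negation)
= (d OR NOT a) AND (c OR NOT a)   (distribute OR over AND)

(d OR NOT a) AND (c OR NOT a)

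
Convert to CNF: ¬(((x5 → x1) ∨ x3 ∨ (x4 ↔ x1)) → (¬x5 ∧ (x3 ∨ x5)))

(¬x5 ∨ x1 ∨ x3 ∨ ¬x4) ∧ (x5 ∨ ¬x3)

¬(((x5 → x1) ∨ x3 ∨ (x4 ↔ x1)) → (¬x5 ∧ (x3 ∨ x5)))
≡ ¬(¬((x5 → x1) ∨ x3 ∨ (x4 ↔ x1)) ∨ (¬x5 ∧ (x3 ∨ x5)))   [eliminate →]
≡ ¬(¬(¬x5 ∨ x1 ∨ x3 ∨ (x4 ↔ x1)) ∨ (¬x5 ∧ (x3 ∨ x5)))   [eliminate →]
≡ ¬(¬(¬x5 ∨ x1 ∨ x3 ∨ ((x4 → x1) ∧ (x1 → x4))) ∨ (¬x5 ∧ (x3 ∨ x5)))   [eliminate ↔]
≡ ¬(¬(¬x5 ∨ x1 ∨ x3 ∨ ((¬x4 ∨ x1) ∧ (x1 → x4))) ∨ (¬x5 ∧ (x3 ∨ x5)))   [eliminate →]
≡ ¬(¬(¬x5 ∨ x1 ∨ x3 ∨ ((¬x4 ∨ x1) ∧ (¬x1 ∨ x4))) ∨ (¬x5 ∧ (x3 ∨ x5)))   [eliminate →]
≡ ¬¬(¬x5 ∨ x1 ∨ x3 ∨ ((¬x4 ∨ x1) ∧ (¬x1 ∨ x4))) ∧ ¬(¬x5 ∧ (x3 ∨ x5))   [De Morgan]
≡ (¬x5 ∨ x1 ∨ x3 ∨ ((¬x4 ∨ x1) ∧ (¬x1 ∨ x4))) ∧ ¬(¬x5 ∧ (x3 ∨ x5))   [double negation]
≡ (¬x5 ∨ x1 ∨ x3 ∨ ((¬x4 ∨ x1) ∧ (¬x1 ∨ x4))) ∧ (¬¬x5 ∨ ¬(x3 ∨ x5))   [De Morgan]
≡ (¬x5 ∨ x1 ∨ x3 ∨ ((¬x4 ∨ x1) ∧ (¬x1 ∨ x4))) ∧ (x5 ∨ ¬(x3 ∨ x5))   [double negation]
≡ (¬x5 ∨ x1 ∨ x3 ∨ ((¬x4 ∨ x1) ∧ (¬x1 ∨ x4))) ∧ (x5 ∨ (¬x3 ∧ ¬x5))   [De Morgan]
≡ (¬x5 ∨ x1 ∨ x3 ∨ ¬x4 ∨ x1) ∧ (¬x5 ∨ x1 ∨ x3 ∨ ¬x1 ∨ x4) ∧ (x5 ∨ ¬x3) ∧ (x5 ∨ ¬x5)   [distribute ∨ over ∧]
≡ (¬x5 ∨ x1 ∨ x3 ∨ ¬x4) ∧ (x5 ∨ ¬x3)   [simplify]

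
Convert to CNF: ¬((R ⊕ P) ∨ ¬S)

(¬R ∨ P) ∧ (¬P ∨ R) ∧ S

¬((R ⊕ P) ∨ ¬S)
≡ ¬(((R ∨ P) ∧ ¬(R ∧ P)) ∨ ¬S)   [expand ⊕]
≡ ¬((R ∨ P) ∧ ¬(R ∧ P)) ∧ ¬¬S   [De Morgan]
≡ (¬(R ∨ P) ∨ ¬¬(R ∧ P)) ∧ ¬¬S   [De Morgan]
≡ ((¬R ∧ ¬P) ∨ ¬¬(R ∧ P)) ∧ ¬¬S   [De Morgan]
≡ ((¬R ∧ ¬P) ∨ (R ∧ P)) ∧ ¬¬S   [double negation]
≡ ((¬R ∧ ¬P) ∨ (R ∧ P)) ∧ S   [double negation]
≡ (¬R ∨ R) ∧ (¬R ∨ P) ∧ (¬P ∨ R) ∧ (¬P ∨ P) ∧ S   [distribute ∨ over ∧]
≡ (¬R ∨ P) ∧ (¬P ∨ R) ∧ S   [simplify]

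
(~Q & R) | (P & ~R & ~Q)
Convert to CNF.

~Q & (R | P)

(~Q & R) | (P & ~R & ~Q)
≡ (~Q | P) & (~Q | ~R) & (~Q | ~Q) & (R | P) & (R | ~R) & (R | ~Q)   [distribute | over &]
≡ ~Q & (R | P)   [simplify]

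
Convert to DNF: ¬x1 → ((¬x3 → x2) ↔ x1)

¬x1 → ((¬x3 → x2) ↔ x1)
= ¬¬x1 ∨ ((¬x3 → x2) ↔ x1)   [eliminate →]
= ¬¬x1 ∨ (((¬x3 → x2) → x1) ∧ (x1 → (¬x3 → x2)))   [eliminate ↔]
= ¬¬x1 ∨ ((¬(¬x3 → x2) ∨ x1) ∧ (x1 → (¬x3 → x2)))   [eliminate →]
= ¬¬x1 ∨ ((¬(¬¬x3 ∨ x2) ∨ x1) ∧ (x1 → (¬x3 → x2)))   [eliminate →]
= ¬¬x1 ∨ ((¬(¬¬x3 ∨ x2) ∨ x1) ∧ (¬x1 ∨ (¬x3 → x2)))   [eliminate →]
= ¬¬x1 ∨ ((¬(¬¬x3 ∨ x2) ∨ x1) ∧ (¬x1 ∨ ¬¬x3 ∨ x2))   [eliminate →]
= x1 ∨ ((¬(¬¬x3 ∨ x2) ∨ x1) ∧ (¬x1 ∨ ¬¬x3 ∨ x2))   [double negation]
= x1 ∨ (((¬¬¬x3 ∧ ¬x2) ∨ x1) ∧ (¬x1 ∨ ¬¬x3 ∨ x2))   [De Morgan]
= x1 ∨ (((¬x3 ∧ ¬x2) ∨ x1) ∧ (¬x1 ∨ ¬¬x3 ∨ x2))   [double negation]
= x1 ∨ (((¬x3 ∧ ¬x2) ∨ x1) ∧ (¬x1 ∨ x3 ∨ x2))   [double negation]
= x1 ∨ (¬x3 ∧ ¬x2 ∧ ¬x1) ∨ (¬x3 ∧ ¬x2 ∧ x3) ∨ (¬x3 ∧ ¬x2 ∧ x2) ∨ (x1 ∧ ¬x1) ∨ (x1 ∧ x3) ∨ (x1 ∧ x2)   [distribute ∧ over ∨]
= x1 ∨ (¬x3 ∧ ¬x2 ∧ ¬x1)   [simplify]

x1 ∨ (¬x3 ∧ ¬x2 ∧ ¬x1)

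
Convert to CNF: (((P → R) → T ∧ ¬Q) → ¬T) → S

(((P → R) → T ∧ ¬Q) → ¬T) → S
⇔ ¬(((P → R) → T ∧ ¬Q) → ¬T) ∨ S
⇔ ¬(¬((P → R) → T ∧ ¬Q) ∨ ¬T) ∨ S
⇔ ¬(¬(¬(P → R) ∨ T ∧ ¬Q) ∨ ¬T) ∨ S
⇔ ¬(¬(¬(¬P ∨ R) ∨ T ∧ ¬Q) ∨ ¬T) ∨ S
⇔ ¬¬(¬(¬P ∨ R) ∨ T ∧ ¬Q) ∧ ¬¬T ∨ S
⇔ (¬(¬P ∨ R) ∨ T ∧ ¬Q) ∧ ¬¬T ∨ S
⇔ (¬¬P ∧ ¬R ∨ T ∧ ¬Q) ∧ ¬¬T ∨ S
⇔ (P ∧ ¬R ∨ T ∧ ¬Q) ∧ ¬¬T ∨ S
⇔ (P ∧ ¬R ∨ T ∧ ¬Q) ∧ T ∨ S
⇔ (P ∨ T ∨ S) ∧ (P ∨ ¬Q ∨ S) ∧ (¬R ∨ T ∨ S) ∧ (¬R ∨ ¬Q ∨ S) ∧ (T ∨ S)
⇔ (P ∨ ¬Q ∨ S) ∧ (¬R ∨ ¬Q ∨ S) ∧ (T ∨ S)

(P ∨ ¬Q ∨ S) ∧ (¬R ∨ ¬Q ∨ S) ∧ (T ∨ S)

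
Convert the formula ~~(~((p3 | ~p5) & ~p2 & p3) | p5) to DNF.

~~(~((p3 | ~p5) & ~p2 & p3) | p5)
⇔ ~((p3 | ~p5) & ~p2 & p3) | p5   — double negation
⇔ ~(p3 | ~p5) | ~~p2 | ~p3 | p5   — De Morgan
⇔ (~p3 & ~~p5) | ~~p2 | ~p3 | p5   — De Morgan
⇔ (~p3 & p5) | ~~p2 | ~p3 | p5   — double negation
⇔ (~p3 & p5) | p2 | ~p3 | p5   — double negation
⇔ p2 | ~p3 | p5   — simplify

p2 | ~p3 | p5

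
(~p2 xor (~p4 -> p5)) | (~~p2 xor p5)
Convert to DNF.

(~p2 & ~p4 & ~p5) | (p2 & p4) | (p2 & p5) | (p2 & ~p5) | (~p2 & p5)

(~p2 xor (~p4 -> p5)) | (~~p2 xor p5)
⇔ (~p2 & ~(~p4 -> p5)) | (~~p2 & (~p4 -> p5)) | (~~p2 xor p5)   — expand xor
⇔ (~p2 & ~(~~p4 | p5)) | (~~p2 & (~p4 -> p5)) | (~~p2 xor p5)   — eliminate ->
⇔ (~p2 & ~(~~p4 | p5)) | (~~p2 & (~~p4 | p5)) | (~~p2 xor p5)   — eliminate ->
⇔ (~p2 & ~(~~p4 | p5)) | (~~p2 & (~~p4 | p5)) | (~~p2 & ~p5) | (~~~p2 & p5)   — expand xor
⇔ (~p2 & ~~~p4 & ~p5) | (~~p2 & (~~p4 | p5)) | (~~p2 & ~p5) | (~~~p2 & p5)   — De Morgan
⇔ (~p2 & ~p4 & ~p5) | (~~p2 & (~~p4 | p5)) | (~~p2 & ~p5) | (~~~p2 & p5)   — double negation
⇔ (~p2 & ~p4 & ~p5) | (p2 & (~~p4 | p5)) | (~~p2 & ~p5) | (~~~p2 & p5)   — double negation
⇔ (~p2 & ~p4 & ~p5) | (p2 & (p4 | p5)) | (~~p2 & ~p5) | (~~~p2 & p5)   — double negation
⇔ (~p2 & ~p4 & ~p5) | (p2 & (p4 | p5)) | (p2 & ~p5) | (~~~p2 & p5)   — double negation
⇔ (~p2 & ~p4 & ~p5) | (p2 & (p4 | p5)) | (p2 & ~p5) | (~p2 & p5)   — double negation
⇔ (~p2 & ~p4 & ~p5) | (p2 & p4) | (p2 & p5) | (p2 & ~p5) | (~p2 & p5)   — distribute & over |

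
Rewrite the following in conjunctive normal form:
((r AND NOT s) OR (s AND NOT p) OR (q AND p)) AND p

((r AND NOT s) OR (s AND NOT p) OR (q AND p)) AND p
⇔ (r OR s OR q) AND (r OR s OR p) AND (r OR NOT p OR q) AND (r OR NOT p OR p) AND (NOT s OR s OR q) AND (NOT s OR s OR p) AND (NOT s OR NOT p OR q) AND (NOT s OR NOT p OR p) AND p   [distribute OR over AND]
⇔ (r OR s OR q) AND (r OR NOT p OR q) AND (NOT s OR NOT p OR q) AND p   [simplify]

(r OR s OR q) AND (r OR NOT p OR q) AND (NOT s OR NOT p OR q) AND p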